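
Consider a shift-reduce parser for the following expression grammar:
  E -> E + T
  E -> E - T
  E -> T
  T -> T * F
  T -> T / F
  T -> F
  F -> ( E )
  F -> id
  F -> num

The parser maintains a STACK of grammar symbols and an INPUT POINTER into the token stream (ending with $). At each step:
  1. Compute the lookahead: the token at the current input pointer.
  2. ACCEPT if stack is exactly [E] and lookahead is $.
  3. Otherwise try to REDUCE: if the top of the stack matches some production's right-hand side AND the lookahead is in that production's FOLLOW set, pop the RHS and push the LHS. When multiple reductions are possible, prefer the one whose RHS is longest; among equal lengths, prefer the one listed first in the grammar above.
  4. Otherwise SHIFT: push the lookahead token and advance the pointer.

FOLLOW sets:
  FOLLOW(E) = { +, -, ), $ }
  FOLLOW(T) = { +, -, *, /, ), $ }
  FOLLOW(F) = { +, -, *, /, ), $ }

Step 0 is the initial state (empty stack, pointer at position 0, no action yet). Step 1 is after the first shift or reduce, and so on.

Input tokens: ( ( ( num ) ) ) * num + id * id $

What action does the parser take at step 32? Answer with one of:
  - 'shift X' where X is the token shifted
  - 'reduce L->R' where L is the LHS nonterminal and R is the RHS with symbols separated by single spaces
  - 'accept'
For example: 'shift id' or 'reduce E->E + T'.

Answer: reduce E->E + T

Derivation:
Step 1: shift (. Stack=[(] ptr=1 lookahead=( remaining=[( ( num ) ) ) * num + id * id $]
Step 2: shift (. Stack=[( (] ptr=2 lookahead=( remaining=[( num ) ) ) * num + id * id $]
Step 3: shift (. Stack=[( ( (] ptr=3 lookahead=num remaining=[num ) ) ) * num + id * id $]
Step 4: shift num. Stack=[( ( ( num] ptr=4 lookahead=) remaining=[) ) ) * num + id * id $]
Step 5: reduce F->num. Stack=[( ( ( F] ptr=4 lookahead=) remaining=[) ) ) * num + id * id $]
Step 6: reduce T->F. Stack=[( ( ( T] ptr=4 lookahead=) remaining=[) ) ) * num + id * id $]
Step 7: reduce E->T. Stack=[( ( ( E] ptr=4 lookahead=) remaining=[) ) ) * num + id * id $]
Step 8: shift ). Stack=[( ( ( E )] ptr=5 lookahead=) remaining=[) ) * num + id * id $]
Step 9: reduce F->( E ). Stack=[( ( F] ptr=5 lookahead=) remaining=[) ) * num + id * id $]
Step 10: reduce T->F. Stack=[( ( T] ptr=5 lookahead=) remaining=[) ) * num + id * id $]
Step 11: reduce E->T. Stack=[( ( E] ptr=5 lookahead=) remaining=[) ) * num + id * id $]
Step 12: shift ). Stack=[( ( E )] ptr=6 lookahead=) remaining=[) * num + id * id $]
Step 13: reduce F->( E ). Stack=[( F] ptr=6 lookahead=) remaining=[) * num + id * id $]
Step 14: reduce T->F. Stack=[( T] ptr=6 lookahead=) remaining=[) * num + id * id $]
Step 15: reduce E->T. Stack=[( E] ptr=6 lookahead=) remaining=[) * num + id * id $]
Step 16: shift ). Stack=[( E )] ptr=7 lookahead=* remaining=[* num + id * id $]
Step 17: reduce F->( E ). Stack=[F] ptr=7 lookahead=* remaining=[* num + id * id $]
Step 18: reduce T->F. Stack=[T] ptr=7 lookahead=* remaining=[* num + id * id $]
Step 19: shift *. Stack=[T *] ptr=8 lookahead=num remaining=[num + id * id $]
Step 20: shift num. Stack=[T * num] ptr=9 lookahead=+ remaining=[+ id * id $]
Step 21: reduce F->num. Stack=[T * F] ptr=9 lookahead=+ remaining=[+ id * id $]
Step 22: reduce T->T * F. Stack=[T] ptr=9 lookahead=+ remaining=[+ id * id $]
Step 23: reduce E->T. Stack=[E] ptr=9 lookahead=+ remaining=[+ id * id $]
Step 24: shift +. Stack=[E +] ptr=10 lookahead=id remaining=[id * id $]
Step 25: shift id. Stack=[E + id] ptr=11 lookahead=* remaining=[* id $]
Step 26: reduce F->id. Stack=[E + F] ptr=11 lookahead=* remaining=[* id $]
Step 27: reduce T->F. Stack=[E + T] ptr=11 lookahead=* remaining=[* id $]
Step 28: shift *. Stack=[E + T *] ptr=12 lookahead=id remaining=[id $]
Step 29: shift id. Stack=[E + T * id] ptr=13 lookahead=$ remaining=[$]
Step 30: reduce F->id. Stack=[E + T * F] ptr=13 lookahead=$ remaining=[$]
Step 31: reduce T->T * F. Stack=[E + T] ptr=13 lookahead=$ remaining=[$]
Step 32: reduce E->E + T. Stack=[E] ptr=13 lookahead=$ remaining=[$]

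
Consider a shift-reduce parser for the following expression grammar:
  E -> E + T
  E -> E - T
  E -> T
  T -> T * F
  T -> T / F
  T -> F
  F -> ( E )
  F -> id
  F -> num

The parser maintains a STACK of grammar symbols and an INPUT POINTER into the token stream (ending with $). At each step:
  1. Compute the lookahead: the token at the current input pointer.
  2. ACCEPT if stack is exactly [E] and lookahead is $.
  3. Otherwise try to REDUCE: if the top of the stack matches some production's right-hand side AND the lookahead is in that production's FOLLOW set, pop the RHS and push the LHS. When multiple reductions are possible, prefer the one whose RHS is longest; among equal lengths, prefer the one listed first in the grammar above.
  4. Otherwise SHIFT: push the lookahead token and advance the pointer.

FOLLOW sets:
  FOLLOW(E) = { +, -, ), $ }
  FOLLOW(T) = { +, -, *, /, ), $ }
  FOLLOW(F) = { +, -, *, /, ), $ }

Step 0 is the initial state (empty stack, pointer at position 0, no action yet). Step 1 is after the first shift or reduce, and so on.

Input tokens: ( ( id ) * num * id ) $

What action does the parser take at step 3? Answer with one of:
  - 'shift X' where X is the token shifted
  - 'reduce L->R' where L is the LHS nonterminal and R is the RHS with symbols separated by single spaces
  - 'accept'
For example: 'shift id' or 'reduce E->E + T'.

Step 1: shift (. Stack=[(] ptr=1 lookahead=( remaining=[( id ) * num * id ) $]
Step 2: shift (. Stack=[( (] ptr=2 lookahead=id remaining=[id ) * num * id ) $]
Step 3: shift id. Stack=[( ( id] ptr=3 lookahead=) remaining=[) * num * id ) $]

Answer: shift id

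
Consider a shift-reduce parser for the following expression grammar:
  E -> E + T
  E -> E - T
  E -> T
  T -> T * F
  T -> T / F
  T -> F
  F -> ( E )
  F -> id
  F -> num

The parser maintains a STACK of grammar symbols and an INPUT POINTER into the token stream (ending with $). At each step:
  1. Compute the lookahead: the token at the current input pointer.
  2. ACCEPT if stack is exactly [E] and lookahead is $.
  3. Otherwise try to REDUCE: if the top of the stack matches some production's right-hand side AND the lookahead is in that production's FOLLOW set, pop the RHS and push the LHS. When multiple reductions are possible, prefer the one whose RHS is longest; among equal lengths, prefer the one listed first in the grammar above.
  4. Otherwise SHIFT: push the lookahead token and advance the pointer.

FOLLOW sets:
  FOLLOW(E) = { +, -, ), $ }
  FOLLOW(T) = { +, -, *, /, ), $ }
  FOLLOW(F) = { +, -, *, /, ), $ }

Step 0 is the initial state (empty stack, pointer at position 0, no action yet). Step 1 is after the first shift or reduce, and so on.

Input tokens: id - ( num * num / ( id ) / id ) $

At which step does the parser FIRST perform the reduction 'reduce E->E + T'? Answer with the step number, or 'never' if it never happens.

Answer: never

Derivation:
Step 1: shift id. Stack=[id] ptr=1 lookahead=- remaining=[- ( num * num / ( id ) / id ) $]
Step 2: reduce F->id. Stack=[F] ptr=1 lookahead=- remaining=[- ( num * num / ( id ) / id ) $]
Step 3: reduce T->F. Stack=[T] ptr=1 lookahead=- remaining=[- ( num * num / ( id ) / id ) $]
Step 4: reduce E->T. Stack=[E] ptr=1 lookahead=- remaining=[- ( num * num / ( id ) / id ) $]
Step 5: shift -. Stack=[E -] ptr=2 lookahead=( remaining=[( num * num / ( id ) / id ) $]
Step 6: shift (. Stack=[E - (] ptr=3 lookahead=num remaining=[num * num / ( id ) / id ) $]
Step 7: shift num. Stack=[E - ( num] ptr=4 lookahead=* remaining=[* num / ( id ) / id ) $]
Step 8: reduce F->num. Stack=[E - ( F] ptr=4 lookahead=* remaining=[* num / ( id ) / id ) $]
Step 9: reduce T->F. Stack=[E - ( T] ptr=4 lookahead=* remaining=[* num / ( id ) / id ) $]
Step 10: shift *. Stack=[E - ( T *] ptr=5 lookahead=num remaining=[num / ( id ) / id ) $]
Step 11: shift num. Stack=[E - ( T * num] ptr=6 lookahead=/ remaining=[/ ( id ) / id ) $]
Step 12: reduce F->num. Stack=[E - ( T * F] ptr=6 lookahead=/ remaining=[/ ( id ) / id ) $]
Step 13: reduce T->T * F. Stack=[E - ( T] ptr=6 lookahead=/ remaining=[/ ( id ) / id ) $]
Step 14: shift /. Stack=[E - ( T /] ptr=7 lookahead=( remaining=[( id ) / id ) $]
Step 15: shift (. Stack=[E - ( T / (] ptr=8 lookahead=id remaining=[id ) / id ) $]
Step 16: shift id. Stack=[E - ( T / ( id] ptr=9 lookahead=) remaining=[) / id ) $]
Step 17: reduce F->id. Stack=[E - ( T / ( F] ptr=9 lookahead=) remaining=[) / id ) $]
Step 18: reduce T->F. Stack=[E - ( T / ( T] ptr=9 lookahead=) remaining=[) / id ) $]
Step 19: reduce E->T. Stack=[E - ( T / ( E] ptr=9 lookahead=) remaining=[) / id ) $]
Step 20: shift ). Stack=[E - ( T / ( E )] ptr=10 lookahead=/ remaining=[/ id ) $]
Step 21: reduce F->( E ). Stack=[E - ( T / F] ptr=10 lookahead=/ remaining=[/ id ) $]
Step 22: reduce T->T / F. Stack=[E - ( T] ptr=10 lookahead=/ remaining=[/ id ) $]
Step 23: shift /. Stack=[E - ( T /] ptr=11 lookahead=id remaining=[id ) $]
Step 24: shift id. Stack=[E - ( T / id] ptr=12 lookahead=) remaining=[) $]
Step 25: reduce F->id. Stack=[E - ( T / F] ptr=12 lookahead=) remaining=[) $]
Step 26: reduce T->T / F. Stack=[E - ( T] ptr=12 lookahead=) remaining=[) $]
Step 27: reduce E->T. Stack=[E - ( E] ptr=12 lookahead=) remaining=[) $]
Step 28: shift ). Stack=[E - ( E )] ptr=13 lookahead=$ remaining=[$]
Step 29: reduce F->( E ). Stack=[E - F] ptr=13 lookahead=$ remaining=[$]
Step 30: reduce T->F. Stack=[E - T] ptr=13 lookahead=$ remaining=[$]
Step 31: reduce E->E - T. Stack=[E] ptr=13 lookahead=$ remaining=[$]
Step 32: accept. Stack=[E] ptr=13 lookahead=$ remaining=[$]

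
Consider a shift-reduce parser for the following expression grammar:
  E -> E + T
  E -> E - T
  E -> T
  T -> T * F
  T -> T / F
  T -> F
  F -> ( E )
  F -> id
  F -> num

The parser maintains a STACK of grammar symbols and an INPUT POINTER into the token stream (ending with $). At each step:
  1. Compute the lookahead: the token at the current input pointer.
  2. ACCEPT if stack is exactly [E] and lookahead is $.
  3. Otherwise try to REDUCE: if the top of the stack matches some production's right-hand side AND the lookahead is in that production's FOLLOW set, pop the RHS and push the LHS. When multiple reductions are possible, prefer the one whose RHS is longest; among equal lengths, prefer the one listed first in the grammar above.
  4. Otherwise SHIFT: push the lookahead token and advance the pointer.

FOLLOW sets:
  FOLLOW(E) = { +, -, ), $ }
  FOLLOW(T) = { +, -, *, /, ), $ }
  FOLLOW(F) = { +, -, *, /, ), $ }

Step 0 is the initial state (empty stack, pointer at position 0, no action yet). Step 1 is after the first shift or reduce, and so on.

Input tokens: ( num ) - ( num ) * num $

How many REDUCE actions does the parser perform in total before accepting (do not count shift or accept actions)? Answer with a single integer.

Answer: 14

Derivation:
Step 1: shift (. Stack=[(] ptr=1 lookahead=num remaining=[num ) - ( num ) * num $]
Step 2: shift num. Stack=[( num] ptr=2 lookahead=) remaining=[) - ( num ) * num $]
Step 3: reduce F->num. Stack=[( F] ptr=2 lookahead=) remaining=[) - ( num ) * num $]
Step 4: reduce T->F. Stack=[( T] ptr=2 lookahead=) remaining=[) - ( num ) * num $]
Step 5: reduce E->T. Stack=[( E] ptr=2 lookahead=) remaining=[) - ( num ) * num $]
Step 6: shift ). Stack=[( E )] ptr=3 lookahead=- remaining=[- ( num ) * num $]
Step 7: reduce F->( E ). Stack=[F] ptr=3 lookahead=- remaining=[- ( num ) * num $]
Step 8: reduce T->F. Stack=[T] ptr=3 lookahead=- remaining=[- ( num ) * num $]
Step 9: reduce E->T. Stack=[E] ptr=3 lookahead=- remaining=[- ( num ) * num $]
Step 10: shift -. Stack=[E -] ptr=4 lookahead=( remaining=[( num ) * num $]
Step 11: shift (. Stack=[E - (] ptr=5 lookahead=num remaining=[num ) * num $]
Step 12: shift num. Stack=[E - ( num] ptr=6 lookahead=) remaining=[) * num $]
Step 13: reduce F->num. Stack=[E - ( F] ptr=6 lookahead=) remaining=[) * num $]
Step 14: reduce T->F. Stack=[E - ( T] ptr=6 lookahead=) remaining=[) * num $]
Step 15: reduce E->T. Stack=[E - ( E] ptr=6 lookahead=) remaining=[) * num $]
Step 16: shift ). Stack=[E - ( E )] ptr=7 lookahead=* remaining=[* num $]
Step 17: reduce F->( E ). Stack=[E - F] ptr=7 lookahead=* remaining=[* num $]
Step 18: reduce T->F. Stack=[E - T] ptr=7 lookahead=* remaining=[* num $]
Step 19: shift *. Stack=[E - T *] ptr=8 lookahead=num remaining=[num $]
Step 20: shift num. Stack=[E - T * num] ptr=9 lookahead=$ remaining=[$]
Step 21: reduce F->num. Stack=[E - T * F] ptr=9 lookahead=$ remaining=[$]
Step 22: reduce T->T * F. Stack=[E - T] ptr=9 lookahead=$ remaining=[$]
Step 23: reduce E->E - T. Stack=[E] ptr=9 lookahead=$ remaining=[$]
Step 24: accept. Stack=[E] ptr=9 lookahead=$ remaining=[$]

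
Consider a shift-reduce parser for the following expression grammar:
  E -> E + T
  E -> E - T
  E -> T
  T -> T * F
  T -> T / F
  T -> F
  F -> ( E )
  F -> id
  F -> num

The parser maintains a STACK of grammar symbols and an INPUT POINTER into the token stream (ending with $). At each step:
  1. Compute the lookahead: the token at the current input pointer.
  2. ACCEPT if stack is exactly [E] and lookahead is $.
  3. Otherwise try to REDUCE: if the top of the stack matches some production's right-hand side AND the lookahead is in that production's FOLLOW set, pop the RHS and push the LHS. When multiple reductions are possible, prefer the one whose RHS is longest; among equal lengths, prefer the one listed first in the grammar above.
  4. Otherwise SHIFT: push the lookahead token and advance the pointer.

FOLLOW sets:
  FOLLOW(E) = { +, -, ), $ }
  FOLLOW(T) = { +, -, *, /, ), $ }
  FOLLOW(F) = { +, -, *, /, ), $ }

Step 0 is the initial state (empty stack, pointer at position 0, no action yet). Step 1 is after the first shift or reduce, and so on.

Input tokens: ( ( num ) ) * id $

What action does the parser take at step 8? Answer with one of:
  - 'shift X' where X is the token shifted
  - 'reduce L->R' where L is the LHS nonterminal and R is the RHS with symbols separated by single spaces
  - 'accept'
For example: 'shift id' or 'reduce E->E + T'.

Answer: reduce F->( E )

Derivation:
Step 1: shift (. Stack=[(] ptr=1 lookahead=( remaining=[( num ) ) * id $]
Step 2: shift (. Stack=[( (] ptr=2 lookahead=num remaining=[num ) ) * id $]
Step 3: shift num. Stack=[( ( num] ptr=3 lookahead=) remaining=[) ) * id $]
Step 4: reduce F->num. Stack=[( ( F] ptr=3 lookahead=) remaining=[) ) * id $]
Step 5: reduce T->F. Stack=[( ( T] ptr=3 lookahead=) remaining=[) ) * id $]
Step 6: reduce E->T. Stack=[( ( E] ptr=3 lookahead=) remaining=[) ) * id $]
Step 7: shift ). Stack=[( ( E )] ptr=4 lookahead=) remaining=[) * id $]
Step 8: reduce F->( E ). Stack=[( F] ptr=4 lookahead=) remaining=[) * id $]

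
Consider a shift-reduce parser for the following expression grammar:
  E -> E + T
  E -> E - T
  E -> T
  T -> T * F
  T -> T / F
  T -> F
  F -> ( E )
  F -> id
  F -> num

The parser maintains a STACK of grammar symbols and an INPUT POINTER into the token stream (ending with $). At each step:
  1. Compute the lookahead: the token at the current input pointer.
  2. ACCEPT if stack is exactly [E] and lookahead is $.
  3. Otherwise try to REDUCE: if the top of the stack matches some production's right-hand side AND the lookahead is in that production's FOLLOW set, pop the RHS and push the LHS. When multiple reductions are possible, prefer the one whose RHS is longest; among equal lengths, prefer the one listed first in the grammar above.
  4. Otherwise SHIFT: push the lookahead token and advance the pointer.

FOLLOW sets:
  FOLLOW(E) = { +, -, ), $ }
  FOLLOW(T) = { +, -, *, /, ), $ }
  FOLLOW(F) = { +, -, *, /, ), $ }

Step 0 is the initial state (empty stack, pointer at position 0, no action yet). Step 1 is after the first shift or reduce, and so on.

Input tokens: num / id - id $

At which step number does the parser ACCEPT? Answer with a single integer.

Step 1: shift num. Stack=[num] ptr=1 lookahead=/ remaining=[/ id - id $]
Step 2: reduce F->num. Stack=[F] ptr=1 lookahead=/ remaining=[/ id - id $]
Step 3: reduce T->F. Stack=[T] ptr=1 lookahead=/ remaining=[/ id - id $]
Step 4: shift /. Stack=[T /] ptr=2 lookahead=id remaining=[id - id $]
Step 5: shift id. Stack=[T / id] ptr=3 lookahead=- remaining=[- id $]
Step 6: reduce F->id. Stack=[T / F] ptr=3 lookahead=- remaining=[- id $]
Step 7: reduce T->T / F. Stack=[T] ptr=3 lookahead=- remaining=[- id $]
Step 8: reduce E->T. Stack=[E] ptr=3 lookahead=- remaining=[- id $]
Step 9: shift -. Stack=[E -] ptr=4 lookahead=id remaining=[id $]
Step 10: shift id. Stack=[E - id] ptr=5 lookahead=$ remaining=[$]
Step 11: reduce F->id. Stack=[E - F] ptr=5 lookahead=$ remaining=[$]
Step 12: reduce T->F. Stack=[E - T] ptr=5 lookahead=$ remaining=[$]
Step 13: reduce E->E - T. Stack=[E] ptr=5 lookahead=$ remaining=[$]
Step 14: accept. Stack=[E] ptr=5 lookahead=$ remaining=[$]

Answer: 14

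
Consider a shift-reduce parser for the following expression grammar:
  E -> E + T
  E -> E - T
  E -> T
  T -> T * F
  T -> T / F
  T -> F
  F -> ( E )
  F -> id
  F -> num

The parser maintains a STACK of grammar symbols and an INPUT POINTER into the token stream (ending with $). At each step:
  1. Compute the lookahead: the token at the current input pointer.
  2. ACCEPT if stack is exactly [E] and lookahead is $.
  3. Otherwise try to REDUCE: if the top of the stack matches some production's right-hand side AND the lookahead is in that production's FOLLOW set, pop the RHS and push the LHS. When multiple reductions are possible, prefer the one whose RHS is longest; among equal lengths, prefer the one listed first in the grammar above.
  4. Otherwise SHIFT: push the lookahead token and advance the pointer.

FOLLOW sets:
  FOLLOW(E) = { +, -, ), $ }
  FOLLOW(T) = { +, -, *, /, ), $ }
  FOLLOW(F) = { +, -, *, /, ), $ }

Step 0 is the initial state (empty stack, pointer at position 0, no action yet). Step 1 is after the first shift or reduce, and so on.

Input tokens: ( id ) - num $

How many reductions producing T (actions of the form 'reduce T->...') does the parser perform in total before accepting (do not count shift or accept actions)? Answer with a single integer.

Answer: 3

Derivation:
Step 1: shift (. Stack=[(] ptr=1 lookahead=id remaining=[id ) - num $]
Step 2: shift id. Stack=[( id] ptr=2 lookahead=) remaining=[) - num $]
Step 3: reduce F->id. Stack=[( F] ptr=2 lookahead=) remaining=[) - num $]
Step 4: reduce T->F. Stack=[( T] ptr=2 lookahead=) remaining=[) - num $]
Step 5: reduce E->T. Stack=[( E] ptr=2 lookahead=) remaining=[) - num $]
Step 6: shift ). Stack=[( E )] ptr=3 lookahead=- remaining=[- num $]
Step 7: reduce F->( E ). Stack=[F] ptr=3 lookahead=- remaining=[- num $]
Step 8: reduce T->F. Stack=[T] ptr=3 lookahead=- remaining=[- num $]
Step 9: reduce E->T. Stack=[E] ptr=3 lookahead=- remaining=[- num $]
Step 10: shift -. Stack=[E -] ptr=4 lookahead=num remaining=[num $]
Step 11: shift num. Stack=[E - num] ptr=5 lookahead=$ remaining=[$]
Step 12: reduce F->num. Stack=[E - F] ptr=5 lookahead=$ remaining=[$]
Step 13: reduce T->F. Stack=[E - T] ptr=5 lookahead=$ remaining=[$]
Step 14: reduce E->E - T. Stack=[E] ptr=5 lookahead=$ remaining=[$]
Step 15: accept. Stack=[E] ptr=5 lookahead=$ remaining=[$]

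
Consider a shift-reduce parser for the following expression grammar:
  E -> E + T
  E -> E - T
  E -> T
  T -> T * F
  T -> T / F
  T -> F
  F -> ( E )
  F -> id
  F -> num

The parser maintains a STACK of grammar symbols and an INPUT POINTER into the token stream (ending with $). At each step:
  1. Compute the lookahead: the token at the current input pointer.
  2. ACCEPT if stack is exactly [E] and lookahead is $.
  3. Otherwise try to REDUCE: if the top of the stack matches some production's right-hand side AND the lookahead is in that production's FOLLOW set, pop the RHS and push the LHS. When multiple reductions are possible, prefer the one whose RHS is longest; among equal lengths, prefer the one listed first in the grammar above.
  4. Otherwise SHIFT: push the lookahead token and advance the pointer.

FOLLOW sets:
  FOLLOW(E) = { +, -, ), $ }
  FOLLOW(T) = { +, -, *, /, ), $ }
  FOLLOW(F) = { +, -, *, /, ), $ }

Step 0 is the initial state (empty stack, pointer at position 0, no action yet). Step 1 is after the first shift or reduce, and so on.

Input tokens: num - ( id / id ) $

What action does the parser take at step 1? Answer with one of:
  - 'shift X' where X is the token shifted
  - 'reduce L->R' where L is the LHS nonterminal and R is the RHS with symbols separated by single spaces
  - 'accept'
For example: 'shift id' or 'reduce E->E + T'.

Step 1: shift num. Stack=[num] ptr=1 lookahead=- remaining=[- ( id / id ) $]

Answer: shift num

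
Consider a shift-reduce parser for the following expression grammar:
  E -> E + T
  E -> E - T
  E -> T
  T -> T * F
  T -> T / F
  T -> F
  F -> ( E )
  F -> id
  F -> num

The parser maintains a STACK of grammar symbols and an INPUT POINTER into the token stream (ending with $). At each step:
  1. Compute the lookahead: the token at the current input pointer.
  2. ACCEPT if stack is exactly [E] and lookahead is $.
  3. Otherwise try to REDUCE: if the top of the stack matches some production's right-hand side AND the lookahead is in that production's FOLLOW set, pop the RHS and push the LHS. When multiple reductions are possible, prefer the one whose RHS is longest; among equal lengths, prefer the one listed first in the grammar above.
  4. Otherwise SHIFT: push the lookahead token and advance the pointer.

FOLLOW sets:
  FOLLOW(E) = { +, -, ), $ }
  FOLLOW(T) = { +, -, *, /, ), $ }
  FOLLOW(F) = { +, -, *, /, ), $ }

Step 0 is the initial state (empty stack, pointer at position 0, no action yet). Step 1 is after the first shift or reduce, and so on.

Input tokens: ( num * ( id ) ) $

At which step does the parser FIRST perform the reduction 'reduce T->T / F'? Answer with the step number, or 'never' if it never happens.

Step 1: shift (. Stack=[(] ptr=1 lookahead=num remaining=[num * ( id ) ) $]
Step 2: shift num. Stack=[( num] ptr=2 lookahead=* remaining=[* ( id ) ) $]
Step 3: reduce F->num. Stack=[( F] ptr=2 lookahead=* remaining=[* ( id ) ) $]
Step 4: reduce T->F. Stack=[( T] ptr=2 lookahead=* remaining=[* ( id ) ) $]
Step 5: shift *. Stack=[( T *] ptr=3 lookahead=( remaining=[( id ) ) $]
Step 6: shift (. Stack=[( T * (] ptr=4 lookahead=id remaining=[id ) ) $]
Step 7: shift id. Stack=[( T * ( id] ptr=5 lookahead=) remaining=[) ) $]
Step 8: reduce F->id. Stack=[( T * ( F] ptr=5 lookahead=) remaining=[) ) $]
Step 9: reduce T->F. Stack=[( T * ( T] ptr=5 lookahead=) remaining=[) ) $]
Step 10: reduce E->T. Stack=[( T * ( E] ptr=5 lookahead=) remaining=[) ) $]
Step 11: shift ). Stack=[( T * ( E )] ptr=6 lookahead=) remaining=[) $]
Step 12: reduce F->( E ). Stack=[( T * F] ptr=6 lookahead=) remaining=[) $]
Step 13: reduce T->T * F. Stack=[( T] ptr=6 lookahead=) remaining=[) $]
Step 14: reduce E->T. Stack=[( E] ptr=6 lookahead=) remaining=[) $]
Step 15: shift ). Stack=[( E )] ptr=7 lookahead=$ remaining=[$]
Step 16: reduce F->( E ). Stack=[F] ptr=7 lookahead=$ remaining=[$]
Step 17: reduce T->F. Stack=[T] ptr=7 lookahead=$ remaining=[$]
Step 18: reduce E->T. Stack=[E] ptr=7 lookahead=$ remaining=[$]
Step 19: accept. Stack=[E] ptr=7 lookahead=$ remaining=[$]

Answer: never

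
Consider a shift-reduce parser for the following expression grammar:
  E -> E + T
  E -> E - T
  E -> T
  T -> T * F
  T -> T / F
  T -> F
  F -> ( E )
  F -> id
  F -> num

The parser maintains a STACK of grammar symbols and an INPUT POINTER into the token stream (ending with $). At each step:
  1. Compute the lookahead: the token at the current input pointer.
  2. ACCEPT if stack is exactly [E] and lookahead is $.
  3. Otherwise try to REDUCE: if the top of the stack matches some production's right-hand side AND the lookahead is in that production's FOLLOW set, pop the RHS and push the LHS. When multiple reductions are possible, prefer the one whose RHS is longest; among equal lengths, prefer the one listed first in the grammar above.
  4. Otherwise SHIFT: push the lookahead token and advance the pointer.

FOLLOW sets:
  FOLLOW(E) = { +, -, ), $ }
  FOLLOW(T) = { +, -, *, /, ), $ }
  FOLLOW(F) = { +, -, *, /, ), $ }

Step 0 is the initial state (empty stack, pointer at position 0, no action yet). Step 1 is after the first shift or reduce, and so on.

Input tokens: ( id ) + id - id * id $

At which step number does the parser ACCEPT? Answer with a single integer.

Answer: 24

Derivation:
Step 1: shift (. Stack=[(] ptr=1 lookahead=id remaining=[id ) + id - id * id $]
Step 2: shift id. Stack=[( id] ptr=2 lookahead=) remaining=[) + id - id * id $]
Step 3: reduce F->id. Stack=[( F] ptr=2 lookahead=) remaining=[) + id - id * id $]
Step 4: reduce T->F. Stack=[( T] ptr=2 lookahead=) remaining=[) + id - id * id $]
Step 5: reduce E->T. Stack=[( E] ptr=2 lookahead=) remaining=[) + id - id * id $]
Step 6: shift ). Stack=[( E )] ptr=3 lookahead=+ remaining=[+ id - id * id $]
Step 7: reduce F->( E ). Stack=[F] ptr=3 lookahead=+ remaining=[+ id - id * id $]
Step 8: reduce T->F. Stack=[T] ptr=3 lookahead=+ remaining=[+ id - id * id $]
Step 9: reduce E->T. Stack=[E] ptr=3 lookahead=+ remaining=[+ id - id * id $]
Step 10: shift +. Stack=[E +] ptr=4 lookahead=id remaining=[id - id * id $]
Step 11: shift id. Stack=[E + id] ptr=5 lookahead=- remaining=[- id * id $]
Step 12: reduce F->id. Stack=[E + F] ptr=5 lookahead=- remaining=[- id * id $]
Step 13: reduce T->F. Stack=[E + T] ptr=5 lookahead=- remaining=[- id * id $]
Step 14: reduce E->E + T. Stack=[E] ptr=5 lookahead=- remaining=[- id * id $]
Step 15: shift -. Stack=[E -] ptr=6 lookahead=id remaining=[id * id $]
Step 16: shift id. Stack=[E - id] ptr=7 lookahead=* remaining=[* id $]
Step 17: reduce F->id. Stack=[E - F] ptr=7 lookahead=* remaining=[* id $]
Step 18: reduce T->F. Stack=[E - T] ptr=7 lookahead=* remaining=[* id $]
Step 19: shift *. Stack=[E - T *] ptr=8 lookahead=id remaining=[id $]
Step 20: shift id. Stack=[E - T * id] ptr=9 lookahead=$ remaining=[$]
Step 21: reduce F->id. Stack=[E - T * F] ptr=9 lookahead=$ remaining=[$]
Step 22: reduce T->T * F. Stack=[E - T] ptr=9 lookahead=$ remaining=[$]
Step 23: reduce E->E - T. Stack=[E] ptr=9 lookahead=$ remaining=[$]
Step 24: accept. Stack=[E] ptr=9 lookahead=$ remaining=[$]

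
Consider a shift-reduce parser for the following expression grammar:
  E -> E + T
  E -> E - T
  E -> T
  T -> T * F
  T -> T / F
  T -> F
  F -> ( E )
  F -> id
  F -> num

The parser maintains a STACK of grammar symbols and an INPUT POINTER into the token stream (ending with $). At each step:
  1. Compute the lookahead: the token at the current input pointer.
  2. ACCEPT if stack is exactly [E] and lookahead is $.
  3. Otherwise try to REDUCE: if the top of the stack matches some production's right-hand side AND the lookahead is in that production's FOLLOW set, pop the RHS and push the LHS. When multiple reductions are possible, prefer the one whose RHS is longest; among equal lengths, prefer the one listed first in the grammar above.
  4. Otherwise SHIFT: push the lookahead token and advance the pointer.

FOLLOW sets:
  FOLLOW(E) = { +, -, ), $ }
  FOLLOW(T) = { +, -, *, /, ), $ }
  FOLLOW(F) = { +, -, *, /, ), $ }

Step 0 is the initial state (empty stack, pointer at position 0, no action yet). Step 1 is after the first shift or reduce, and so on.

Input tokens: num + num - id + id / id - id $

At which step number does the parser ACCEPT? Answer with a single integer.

Step 1: shift num. Stack=[num] ptr=1 lookahead=+ remaining=[+ num - id + id / id - id $]
Step 2: reduce F->num. Stack=[F] ptr=1 lookahead=+ remaining=[+ num - id + id / id - id $]
Step 3: reduce T->F. Stack=[T] ptr=1 lookahead=+ remaining=[+ num - id + id / id - id $]
Step 4: reduce E->T. Stack=[E] ptr=1 lookahead=+ remaining=[+ num - id + id / id - id $]
Step 5: shift +. Stack=[E +] ptr=2 lookahead=num remaining=[num - id + id / id - id $]
Step 6: shift num. Stack=[E + num] ptr=3 lookahead=- remaining=[- id + id / id - id $]
Step 7: reduce F->num. Stack=[E + F] ptr=3 lookahead=- remaining=[- id + id / id - id $]
Step 8: reduce T->F. Stack=[E + T] ptr=3 lookahead=- remaining=[- id + id / id - id $]
Step 9: reduce E->E + T. Stack=[E] ptr=3 lookahead=- remaining=[- id + id / id - id $]
Step 10: shift -. Stack=[E -] ptr=4 lookahead=id remaining=[id + id / id - id $]
Step 11: shift id. Stack=[E - id] ptr=5 lookahead=+ remaining=[+ id / id - id $]
Step 12: reduce F->id. Stack=[E - F] ptr=5 lookahead=+ remaining=[+ id / id - id $]
Step 13: reduce T->F. Stack=[E - T] ptr=5 lookahead=+ remaining=[+ id / id - id $]
Step 14: reduce E->E - T. Stack=[E] ptr=5 lookahead=+ remaining=[+ id / id - id $]
Step 15: shift +. Stack=[E +] ptr=6 lookahead=id remaining=[id / id - id $]
Step 16: shift id. Stack=[E + id] ptr=7 lookahead=/ remaining=[/ id - id $]
Step 17: reduce F->id. Stack=[E + F] ptr=7 lookahead=/ remaining=[/ id - id $]
Step 18: reduce T->F. Stack=[E + T] ptr=7 lookahead=/ remaining=[/ id - id $]
Step 19: shift /. Stack=[E + T /] ptr=8 lookahead=id remaining=[id - id $]
Step 20: shift id. Stack=[E + T / id] ptr=9 lookahead=- remaining=[- id $]
Step 21: reduce F->id. Stack=[E + T / F] ptr=9 lookahead=- remaining=[- id $]
Step 22: reduce T->T / F. Stack=[E + T] ptr=9 lookahead=- remaining=[- id $]
Step 23: reduce E->E + T. Stack=[E] ptr=9 lookahead=- remaining=[- id $]
Step 24: shift -. Stack=[E -] ptr=10 lookahead=id remaining=[id $]
Step 25: shift id. Stack=[E - id] ptr=11 lookahead=$ remaining=[$]
Step 26: reduce F->id. Stack=[E - F] ptr=11 lookahead=$ remaining=[$]
Step 27: reduce T->F. Stack=[E - T] ptr=11 lookahead=$ remaining=[$]
Step 28: reduce E->E - T. Stack=[E] ptr=11 lookahead=$ remaining=[$]
Step 29: accept. Stack=[E] ptr=11 lookahead=$ remaining=[$]

Answer: 29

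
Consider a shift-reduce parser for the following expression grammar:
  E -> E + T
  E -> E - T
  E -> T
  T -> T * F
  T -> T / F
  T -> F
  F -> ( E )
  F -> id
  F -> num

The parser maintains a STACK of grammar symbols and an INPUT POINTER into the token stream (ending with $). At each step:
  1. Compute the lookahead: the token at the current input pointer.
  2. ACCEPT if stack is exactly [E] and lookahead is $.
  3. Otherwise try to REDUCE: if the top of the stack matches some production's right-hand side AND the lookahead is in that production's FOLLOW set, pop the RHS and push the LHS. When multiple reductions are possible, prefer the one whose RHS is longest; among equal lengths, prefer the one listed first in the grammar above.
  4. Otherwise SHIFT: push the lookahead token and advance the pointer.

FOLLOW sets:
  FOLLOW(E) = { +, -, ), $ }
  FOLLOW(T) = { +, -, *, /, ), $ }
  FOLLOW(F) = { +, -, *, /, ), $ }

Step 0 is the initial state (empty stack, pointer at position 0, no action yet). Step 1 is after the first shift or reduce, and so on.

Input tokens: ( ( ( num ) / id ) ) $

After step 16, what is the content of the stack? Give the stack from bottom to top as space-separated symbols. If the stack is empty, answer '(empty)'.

Step 1: shift (. Stack=[(] ptr=1 lookahead=( remaining=[( ( num ) / id ) ) $]
Step 2: shift (. Stack=[( (] ptr=2 lookahead=( remaining=[( num ) / id ) ) $]
Step 3: shift (. Stack=[( ( (] ptr=3 lookahead=num remaining=[num ) / id ) ) $]
Step 4: shift num. Stack=[( ( ( num] ptr=4 lookahead=) remaining=[) / id ) ) $]
Step 5: reduce F->num. Stack=[( ( ( F] ptr=4 lookahead=) remaining=[) / id ) ) $]
Step 6: reduce T->F. Stack=[( ( ( T] ptr=4 lookahead=) remaining=[) / id ) ) $]
Step 7: reduce E->T. Stack=[( ( ( E] ptr=4 lookahead=) remaining=[) / id ) ) $]
Step 8: shift ). Stack=[( ( ( E )] ptr=5 lookahead=/ remaining=[/ id ) ) $]
Step 9: reduce F->( E ). Stack=[( ( F] ptr=5 lookahead=/ remaining=[/ id ) ) $]
Step 10: reduce T->F. Stack=[( ( T] ptr=5 lookahead=/ remaining=[/ id ) ) $]
Step 11: shift /. Stack=[( ( T /] ptr=6 lookahead=id remaining=[id ) ) $]
Step 12: shift id. Stack=[( ( T / id] ptr=7 lookahead=) remaining=[) ) $]
Step 13: reduce F->id. Stack=[( ( T / F] ptr=7 lookahead=) remaining=[) ) $]
Step 14: reduce T->T / F. Stack=[( ( T] ptr=7 lookahead=) remaining=[) ) $]
Step 15: reduce E->T. Stack=[( ( E] ptr=7 lookahead=) remaining=[) ) $]
Step 16: shift ). Stack=[( ( E )] ptr=8 lookahead=) remaining=[) $]

Answer: ( ( E )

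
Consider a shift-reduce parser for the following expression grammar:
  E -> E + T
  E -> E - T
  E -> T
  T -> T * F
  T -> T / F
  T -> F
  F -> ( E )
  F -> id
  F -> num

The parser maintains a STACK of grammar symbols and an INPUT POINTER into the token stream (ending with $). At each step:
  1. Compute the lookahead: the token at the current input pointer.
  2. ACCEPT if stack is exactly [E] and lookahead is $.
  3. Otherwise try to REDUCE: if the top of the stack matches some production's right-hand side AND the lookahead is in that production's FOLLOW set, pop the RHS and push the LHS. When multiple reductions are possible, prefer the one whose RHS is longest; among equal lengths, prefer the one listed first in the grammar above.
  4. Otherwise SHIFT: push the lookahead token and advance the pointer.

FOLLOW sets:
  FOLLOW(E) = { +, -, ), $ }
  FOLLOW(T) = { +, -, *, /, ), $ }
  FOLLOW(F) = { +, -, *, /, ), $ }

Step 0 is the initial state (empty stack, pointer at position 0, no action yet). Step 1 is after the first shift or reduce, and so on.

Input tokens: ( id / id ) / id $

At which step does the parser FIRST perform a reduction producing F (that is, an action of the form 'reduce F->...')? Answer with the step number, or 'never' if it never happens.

Answer: 3

Derivation:
Step 1: shift (. Stack=[(] ptr=1 lookahead=id remaining=[id / id ) / id $]
Step 2: shift id. Stack=[( id] ptr=2 lookahead=/ remaining=[/ id ) / id $]
Step 3: reduce F->id. Stack=[( F] ptr=2 lookahead=/ remaining=[/ id ) / id $]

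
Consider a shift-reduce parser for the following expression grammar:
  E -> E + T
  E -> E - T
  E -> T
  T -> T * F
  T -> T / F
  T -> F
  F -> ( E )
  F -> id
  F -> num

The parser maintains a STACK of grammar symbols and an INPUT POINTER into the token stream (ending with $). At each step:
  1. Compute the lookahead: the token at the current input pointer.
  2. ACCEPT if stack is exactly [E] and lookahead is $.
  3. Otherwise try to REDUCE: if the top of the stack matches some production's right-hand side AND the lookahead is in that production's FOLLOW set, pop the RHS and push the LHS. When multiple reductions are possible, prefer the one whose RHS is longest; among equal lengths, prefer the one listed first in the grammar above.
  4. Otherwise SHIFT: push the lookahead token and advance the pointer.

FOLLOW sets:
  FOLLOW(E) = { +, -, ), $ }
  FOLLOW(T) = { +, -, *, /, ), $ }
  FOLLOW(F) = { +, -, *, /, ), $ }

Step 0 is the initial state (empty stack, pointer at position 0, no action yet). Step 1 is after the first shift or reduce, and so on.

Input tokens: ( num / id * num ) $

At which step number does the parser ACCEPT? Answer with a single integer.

Step 1: shift (. Stack=[(] ptr=1 lookahead=num remaining=[num / id * num ) $]
Step 2: shift num. Stack=[( num] ptr=2 lookahead=/ remaining=[/ id * num ) $]
Step 3: reduce F->num. Stack=[( F] ptr=2 lookahead=/ remaining=[/ id * num ) $]
Step 4: reduce T->F. Stack=[( T] ptr=2 lookahead=/ remaining=[/ id * num ) $]
Step 5: shift /. Stack=[( T /] ptr=3 lookahead=id remaining=[id * num ) $]
Step 6: shift id. Stack=[( T / id] ptr=4 lookahead=* remaining=[* num ) $]
Step 7: reduce F->id. Stack=[( T / F] ptr=4 lookahead=* remaining=[* num ) $]
Step 8: reduce T->T / F. Stack=[( T] ptr=4 lookahead=* remaining=[* num ) $]
Step 9: shift *. Stack=[( T *] ptr=5 lookahead=num remaining=[num ) $]
Step 10: shift num. Stack=[( T * num] ptr=6 lookahead=) remaining=[) $]
Step 11: reduce F->num. Stack=[( T * F] ptr=6 lookahead=) remaining=[) $]
Step 12: reduce T->T * F. Stack=[( T] ptr=6 lookahead=) remaining=[) $]
Step 13: reduce E->T. Stack=[( E] ptr=6 lookahead=) remaining=[) $]
Step 14: shift ). Stack=[( E )] ptr=7 lookahead=$ remaining=[$]
Step 15: reduce F->( E ). Stack=[F] ptr=7 lookahead=$ remaining=[$]
Step 16: reduce T->F. Stack=[T] ptr=7 lookahead=$ remaining=[$]
Step 17: reduce E->T. Stack=[E] ptr=7 lookahead=$ remaining=[$]
Step 18: accept. Stack=[E] ptr=7 lookahead=$ remaining=[$]

Answer: 18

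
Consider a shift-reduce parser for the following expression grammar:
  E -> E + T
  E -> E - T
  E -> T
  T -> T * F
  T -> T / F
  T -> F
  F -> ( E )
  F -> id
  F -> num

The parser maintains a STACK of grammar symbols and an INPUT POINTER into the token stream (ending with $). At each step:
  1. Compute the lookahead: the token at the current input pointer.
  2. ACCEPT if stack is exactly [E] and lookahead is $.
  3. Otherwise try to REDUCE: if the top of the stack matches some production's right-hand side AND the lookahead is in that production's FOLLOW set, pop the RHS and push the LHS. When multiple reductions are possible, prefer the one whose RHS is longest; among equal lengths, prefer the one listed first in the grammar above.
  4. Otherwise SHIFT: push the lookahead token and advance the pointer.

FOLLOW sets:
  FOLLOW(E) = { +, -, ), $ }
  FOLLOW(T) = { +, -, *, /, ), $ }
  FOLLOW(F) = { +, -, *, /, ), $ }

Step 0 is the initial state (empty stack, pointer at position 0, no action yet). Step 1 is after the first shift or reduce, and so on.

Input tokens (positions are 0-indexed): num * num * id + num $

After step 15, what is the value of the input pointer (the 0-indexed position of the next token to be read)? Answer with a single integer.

Answer: 7

Derivation:
Step 1: shift num. Stack=[num] ptr=1 lookahead=* remaining=[* num * id + num $]
Step 2: reduce F->num. Stack=[F] ptr=1 lookahead=* remaining=[* num * id + num $]
Step 3: reduce T->F. Stack=[T] ptr=1 lookahead=* remaining=[* num * id + num $]
Step 4: shift *. Stack=[T *] ptr=2 lookahead=num remaining=[num * id + num $]
Step 5: shift num. Stack=[T * num] ptr=3 lookahead=* remaining=[* id + num $]
Step 6: reduce F->num. Stack=[T * F] ptr=3 lookahead=* remaining=[* id + num $]
Step 7: reduce T->T * F. Stack=[T] ptr=3 lookahead=* remaining=[* id + num $]
Step 8: shift *. Stack=[T *] ptr=4 lookahead=id remaining=[id + num $]
Step 9: shift id. Stack=[T * id] ptr=5 lookahead=+ remaining=[+ num $]
Step 10: reduce F->id. Stack=[T * F] ptr=5 lookahead=+ remaining=[+ num $]
Step 11: reduce T->T * F. Stack=[T] ptr=5 lookahead=+ remaining=[+ num $]
Step 12: reduce E->T. Stack=[E] ptr=5 lookahead=+ remaining=[+ num $]
Step 13: shift +. Stack=[E +] ptr=6 lookahead=num remaining=[num $]
Step 14: shift num. Stack=[E + num] ptr=7 lookahead=$ remaining=[$]
Step 15: reduce F->num. Stack=[E + F] ptr=7 lookahead=$ remaining=[$]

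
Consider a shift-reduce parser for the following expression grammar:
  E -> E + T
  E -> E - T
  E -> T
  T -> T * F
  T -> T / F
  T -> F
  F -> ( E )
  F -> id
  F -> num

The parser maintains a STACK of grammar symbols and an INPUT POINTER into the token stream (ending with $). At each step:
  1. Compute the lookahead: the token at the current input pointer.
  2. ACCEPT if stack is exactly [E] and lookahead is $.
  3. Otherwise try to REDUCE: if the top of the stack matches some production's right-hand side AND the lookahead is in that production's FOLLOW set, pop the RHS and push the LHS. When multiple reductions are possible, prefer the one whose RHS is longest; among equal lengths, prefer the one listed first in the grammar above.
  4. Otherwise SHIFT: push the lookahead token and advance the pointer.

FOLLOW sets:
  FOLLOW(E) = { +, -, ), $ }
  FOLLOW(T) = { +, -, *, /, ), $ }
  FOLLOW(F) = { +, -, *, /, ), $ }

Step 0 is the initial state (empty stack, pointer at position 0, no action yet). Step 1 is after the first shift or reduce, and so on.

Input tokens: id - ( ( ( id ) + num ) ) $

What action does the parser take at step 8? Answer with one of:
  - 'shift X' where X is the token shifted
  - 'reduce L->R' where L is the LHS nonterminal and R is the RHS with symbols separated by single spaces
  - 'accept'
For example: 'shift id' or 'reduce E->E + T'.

Answer: shift (

Derivation:
Step 1: shift id. Stack=[id] ptr=1 lookahead=- remaining=[- ( ( ( id ) + num ) ) $]
Step 2: reduce F->id. Stack=[F] ptr=1 lookahead=- remaining=[- ( ( ( id ) + num ) ) $]
Step 3: reduce T->F. Stack=[T] ptr=1 lookahead=- remaining=[- ( ( ( id ) + num ) ) $]
Step 4: reduce E->T. Stack=[E] ptr=1 lookahead=- remaining=[- ( ( ( id ) + num ) ) $]
Step 5: shift -. Stack=[E -] ptr=2 lookahead=( remaining=[( ( ( id ) + num ) ) $]
Step 6: shift (. Stack=[E - (] ptr=3 lookahead=( remaining=[( ( id ) + num ) ) $]
Step 7: shift (. Stack=[E - ( (] ptr=4 lookahead=( remaining=[( id ) + num ) ) $]
Step 8: shift (. Stack=[E - ( ( (] ptr=5 lookahead=id remaining=[id ) + num ) ) $]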